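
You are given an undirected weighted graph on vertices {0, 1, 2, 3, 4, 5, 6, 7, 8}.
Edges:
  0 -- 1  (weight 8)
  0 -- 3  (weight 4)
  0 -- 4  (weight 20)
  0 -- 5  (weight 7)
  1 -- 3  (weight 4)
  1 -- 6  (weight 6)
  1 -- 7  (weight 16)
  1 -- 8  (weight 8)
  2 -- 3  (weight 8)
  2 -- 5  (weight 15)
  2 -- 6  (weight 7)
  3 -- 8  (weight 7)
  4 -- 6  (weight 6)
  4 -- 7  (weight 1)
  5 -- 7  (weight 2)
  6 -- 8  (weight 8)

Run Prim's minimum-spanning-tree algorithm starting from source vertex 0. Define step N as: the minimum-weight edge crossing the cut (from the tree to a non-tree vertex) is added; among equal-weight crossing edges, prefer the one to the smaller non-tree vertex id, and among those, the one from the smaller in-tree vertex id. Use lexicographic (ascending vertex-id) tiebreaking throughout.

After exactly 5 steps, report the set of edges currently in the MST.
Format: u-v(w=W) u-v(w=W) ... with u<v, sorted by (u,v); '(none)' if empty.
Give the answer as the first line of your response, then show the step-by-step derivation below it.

0-3(w=4) 1-3(w=4) 1-6(w=6) 4-6(w=6) 4-7(w=1)

step 1: add edge 0-3 (w=4); MST = {0-3(w=4)}
step 2: add edge 1-3 (w=4); MST = {0-3(w=4) 1-3(w=4)}
step 3: add edge 1-6 (w=6); MST = {0-3(w=4) 1-3(w=4) 1-6(w=6)}
step 4: add edge 4-6 (w=6); MST = {0-3(w=4) 1-3(w=4) 1-6(w=6) 4-6(w=6)}
step 5: add edge 4-7 (w=1); MST = {0-3(w=4) 1-3(w=4) 1-6(w=6) 4-6(w=6) 4-7(w=1)}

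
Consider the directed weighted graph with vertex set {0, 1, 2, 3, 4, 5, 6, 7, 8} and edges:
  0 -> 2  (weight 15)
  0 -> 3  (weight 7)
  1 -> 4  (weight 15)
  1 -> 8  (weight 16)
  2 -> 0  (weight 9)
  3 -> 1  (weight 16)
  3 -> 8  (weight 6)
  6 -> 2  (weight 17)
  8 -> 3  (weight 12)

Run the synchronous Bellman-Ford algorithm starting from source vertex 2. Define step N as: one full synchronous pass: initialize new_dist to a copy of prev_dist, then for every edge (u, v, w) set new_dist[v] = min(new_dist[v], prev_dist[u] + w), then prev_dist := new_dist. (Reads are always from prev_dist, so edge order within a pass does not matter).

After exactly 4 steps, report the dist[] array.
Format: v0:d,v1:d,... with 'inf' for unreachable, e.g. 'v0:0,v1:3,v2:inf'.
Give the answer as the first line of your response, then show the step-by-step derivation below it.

v0:9,v1:32,v2:0,v3:16,v4:47,v5:inf,v6:inf,v7:inf,v8:22

step 1: dist = v0:9,v1:inf,v2:0,v3:inf,v4:inf,v5:inf,v6:inf,v7:inf,v8:inf
step 2: dist = v0:9,v1:inf,v2:0,v3:16,v4:inf,v5:inf,v6:inf,v7:inf,v8:inf
step 3: dist = v0:9,v1:32,v2:0,v3:16,v4:inf,v5:inf,v6:inf,v7:inf,v8:22
step 4: dist = v0:9,v1:32,v2:0,v3:16,v4:47,v5:inf,v6:inf,v7:inf,v8:22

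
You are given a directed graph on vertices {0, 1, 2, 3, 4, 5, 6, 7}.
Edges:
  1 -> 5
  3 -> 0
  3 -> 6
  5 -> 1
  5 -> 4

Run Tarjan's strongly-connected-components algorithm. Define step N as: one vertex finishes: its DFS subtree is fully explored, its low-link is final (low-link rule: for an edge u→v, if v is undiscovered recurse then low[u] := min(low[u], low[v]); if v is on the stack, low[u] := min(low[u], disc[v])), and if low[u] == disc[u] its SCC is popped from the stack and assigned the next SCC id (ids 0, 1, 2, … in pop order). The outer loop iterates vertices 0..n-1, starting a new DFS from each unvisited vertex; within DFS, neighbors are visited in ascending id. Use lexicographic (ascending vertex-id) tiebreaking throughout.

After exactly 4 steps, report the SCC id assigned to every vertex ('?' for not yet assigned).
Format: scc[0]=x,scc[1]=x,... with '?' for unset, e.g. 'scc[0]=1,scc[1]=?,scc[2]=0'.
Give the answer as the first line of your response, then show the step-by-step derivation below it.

scc[0]=0,scc[1]=2,scc[2]=?,scc[3]=?,scc[4]=1,scc[5]=2,scc[6]=?,scc[7]=?

step 1: low=(low[0]=0,low[1]=?,low[2]=?,low[3]=?,low[4]=?,low[5]=?,low[6]=?,low[7]=?); scc=(scc[0]=0,scc[1]=?,scc[2]=?,scc[3]=?,scc[4]=?,scc[5]=?,scc[6]=?,scc[7]=?)
step 2: low=(low[0]=0,low[1]=1,low[2]=?,low[3]=?,low[4]=3,low[5]=1,low[6]=?,low[7]=?); scc=(scc[0]=0,scc[1]=?,scc[2]=?,scc[3]=?,scc[4]=1,scc[5]=?,scc[6]=?,scc[7]=?)
step 3: low=(low[0]=0,low[1]=1,low[2]=?,low[3]=?,low[4]=3,low[5]=1,low[6]=?,low[7]=?); scc=(scc[0]=0,scc[1]=?,scc[2]=?,scc[3]=?,scc[4]=1,scc[5]=?,scc[6]=?,scc[7]=?)
step 4: low=(low[0]=0,low[1]=1,low[2]=?,low[3]=?,low[4]=3,low[5]=1,low[6]=?,low[7]=?); scc=(scc[0]=0,scc[1]=2,scc[2]=?,scc[3]=?,scc[4]=1,scc[5]=2,scc[6]=?,scc[7]=?)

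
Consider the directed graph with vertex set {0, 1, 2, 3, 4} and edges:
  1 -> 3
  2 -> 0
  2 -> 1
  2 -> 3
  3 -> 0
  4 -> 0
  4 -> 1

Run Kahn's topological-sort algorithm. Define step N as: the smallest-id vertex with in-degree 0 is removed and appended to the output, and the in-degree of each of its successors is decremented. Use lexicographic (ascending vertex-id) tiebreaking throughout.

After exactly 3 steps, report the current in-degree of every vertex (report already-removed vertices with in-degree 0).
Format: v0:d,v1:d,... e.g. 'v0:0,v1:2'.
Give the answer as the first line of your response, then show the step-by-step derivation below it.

v0:1,v1:0,v2:0,v3:0,v4:0

step 1: output 2; order=[2]; indeg=(2,1,0,1,0)
step 2: output 4; order=[2,4]; indeg=(1,0,0,1,0)
step 3: output 1; order=[2,4,1]; indeg=(1,0,0,0,0)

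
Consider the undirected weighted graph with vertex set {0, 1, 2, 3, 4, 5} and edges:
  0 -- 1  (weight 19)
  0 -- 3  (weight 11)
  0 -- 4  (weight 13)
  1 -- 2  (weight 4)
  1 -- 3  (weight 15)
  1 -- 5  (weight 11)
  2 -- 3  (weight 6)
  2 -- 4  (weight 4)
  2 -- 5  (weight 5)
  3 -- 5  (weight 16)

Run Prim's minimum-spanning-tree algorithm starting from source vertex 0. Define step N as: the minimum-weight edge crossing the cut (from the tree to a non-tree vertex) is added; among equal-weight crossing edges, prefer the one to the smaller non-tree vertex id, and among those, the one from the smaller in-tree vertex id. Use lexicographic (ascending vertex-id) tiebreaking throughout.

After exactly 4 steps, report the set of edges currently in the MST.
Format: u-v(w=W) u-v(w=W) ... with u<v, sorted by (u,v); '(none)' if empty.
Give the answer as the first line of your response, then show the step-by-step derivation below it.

0-3(w=11) 1-2(w=4) 2-3(w=6) 2-4(w=4)

step 1: add edge 0-3 (w=11); MST = {0-3(w=11)}
step 2: add edge 2-3 (w=6); MST = {0-3(w=11) 2-3(w=6)}
step 3: add edge 1-2 (w=4); MST = {0-3(w=11) 1-2(w=4) 2-3(w=6)}
step 4: add edge 2-4 (w=4); MST = {0-3(w=11) 1-2(w=4) 2-3(w=6) 2-4(w=4)}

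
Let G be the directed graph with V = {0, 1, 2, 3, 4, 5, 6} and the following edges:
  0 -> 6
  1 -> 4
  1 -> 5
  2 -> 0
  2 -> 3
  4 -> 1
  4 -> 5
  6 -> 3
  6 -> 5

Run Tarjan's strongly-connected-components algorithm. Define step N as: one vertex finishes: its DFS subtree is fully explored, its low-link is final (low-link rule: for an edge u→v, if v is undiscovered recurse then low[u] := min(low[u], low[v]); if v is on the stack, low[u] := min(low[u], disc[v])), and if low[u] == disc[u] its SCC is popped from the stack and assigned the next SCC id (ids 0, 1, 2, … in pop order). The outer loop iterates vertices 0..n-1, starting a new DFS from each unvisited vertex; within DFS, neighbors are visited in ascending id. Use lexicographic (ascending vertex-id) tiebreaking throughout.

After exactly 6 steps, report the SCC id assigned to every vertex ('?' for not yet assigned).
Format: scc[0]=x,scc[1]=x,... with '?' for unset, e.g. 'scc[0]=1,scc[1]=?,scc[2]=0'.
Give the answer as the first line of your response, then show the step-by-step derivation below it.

scc[0]=3,scc[1]=4,scc[2]=?,scc[3]=0,scc[4]=4,scc[5]=1,scc[6]=2

step 1: low=(low[0]=0,low[1]=?,low[2]=?,low[3]=2,low[4]=?,low[5]=?,low[6]=1); scc=(scc[0]=?,scc[1]=?,scc[2]=?,scc[3]=0,scc[4]=?,scc[5]=?,scc[6]=?)
step 2: low=(low[0]=0,low[1]=?,low[2]=?,low[3]=2,low[4]=?,low[5]=3,low[6]=1); scc=(scc[0]=?,scc[1]=?,scc[2]=?,scc[3]=0,scc[4]=?,scc[5]=1,scc[6]=?)
step 3: low=(low[0]=0,low[1]=?,low[2]=?,low[3]=2,low[4]=?,low[5]=3,low[6]=1); scc=(scc[0]=?,scc[1]=?,scc[2]=?,scc[3]=0,scc[4]=?,scc[5]=1,scc[6]=2)
step 4: low=(low[0]=0,low[1]=?,low[2]=?,low[3]=2,low[4]=?,low[5]=3,low[6]=1); scc=(scc[0]=3,scc[1]=?,scc[2]=?,scc[3]=0,scc[4]=?,scc[5]=1,scc[6]=2)
step 5: low=(low[0]=0,low[1]=4,low[2]=?,low[3]=2,low[4]=4,low[5]=3,low[6]=1); scc=(scc[0]=3,scc[1]=?,scc[2]=?,scc[3]=0,scc[4]=?,scc[5]=1,scc[6]=2)
step 6: low=(low[0]=0,low[1]=4,low[2]=?,low[3]=2,low[4]=4,low[5]=3,low[6]=1); scc=(scc[0]=3,scc[1]=4,scc[2]=?,scc[3]=0,scc[4]=4,scc[5]=1,scc[6]=2)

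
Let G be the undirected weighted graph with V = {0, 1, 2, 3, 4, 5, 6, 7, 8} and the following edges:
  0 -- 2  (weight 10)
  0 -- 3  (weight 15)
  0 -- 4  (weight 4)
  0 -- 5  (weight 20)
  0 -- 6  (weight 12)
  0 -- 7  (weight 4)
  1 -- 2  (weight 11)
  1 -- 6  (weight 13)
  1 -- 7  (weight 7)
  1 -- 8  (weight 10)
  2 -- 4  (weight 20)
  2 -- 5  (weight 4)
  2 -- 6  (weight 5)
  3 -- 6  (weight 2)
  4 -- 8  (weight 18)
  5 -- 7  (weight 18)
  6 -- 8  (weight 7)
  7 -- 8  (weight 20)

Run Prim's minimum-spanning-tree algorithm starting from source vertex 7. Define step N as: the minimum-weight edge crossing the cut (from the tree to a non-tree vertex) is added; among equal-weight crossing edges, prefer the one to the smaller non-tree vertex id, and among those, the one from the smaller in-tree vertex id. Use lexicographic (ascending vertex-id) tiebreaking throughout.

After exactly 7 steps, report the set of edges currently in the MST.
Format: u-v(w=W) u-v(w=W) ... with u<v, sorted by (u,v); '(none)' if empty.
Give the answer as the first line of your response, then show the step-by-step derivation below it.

0-2(w=10) 0-4(w=4) 0-7(w=4) 1-7(w=7) 2-5(w=4) 2-6(w=5) 3-6(w=2)

step 1: add edge 0-7 (w=4); MST = {0-7(w=4)}
step 2: add edge 0-4 (w=4); MST = {0-4(w=4) 0-7(w=4)}
step 3: add edge 1-7 (w=7); MST = {0-4(w=4) 0-7(w=4) 1-7(w=7)}
step 4: add edge 0-2 (w=10); MST = {0-2(w=10) 0-4(w=4) 0-7(w=4) 1-7(w=7)}
step 5: add edge 2-5 (w=4); MST = {0-2(w=10) 0-4(w=4) 0-7(w=4) 1-7(w=7) 2-5(w=4)}
step 6: add edge 2-6 (w=5); MST = {0-2(w=10) 0-4(w=4) 0-7(w=4) 1-7(w=7) 2-5(w=4) 2-6(w=5)}
step 7: add edge 3-6 (w=2); MST = {0-2(w=10) 0-4(w=4) 0-7(w=4) 1-7(w=7) 2-5(w=4) 2-6(w=5) 3-6(w=2)}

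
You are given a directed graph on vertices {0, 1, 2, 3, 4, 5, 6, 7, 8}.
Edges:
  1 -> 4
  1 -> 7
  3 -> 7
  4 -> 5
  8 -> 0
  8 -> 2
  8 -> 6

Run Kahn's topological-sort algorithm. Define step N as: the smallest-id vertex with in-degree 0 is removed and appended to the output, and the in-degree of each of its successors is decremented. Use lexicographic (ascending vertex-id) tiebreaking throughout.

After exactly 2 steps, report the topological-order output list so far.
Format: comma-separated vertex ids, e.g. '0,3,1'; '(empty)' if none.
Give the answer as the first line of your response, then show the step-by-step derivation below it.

1,3

step 1: output 1; order=[1]; indeg=(1,0,1,0,0,1,1,1,0)
step 2: output 3; order=[1,3]; indeg=(1,0,1,0,0,1,1,0,0)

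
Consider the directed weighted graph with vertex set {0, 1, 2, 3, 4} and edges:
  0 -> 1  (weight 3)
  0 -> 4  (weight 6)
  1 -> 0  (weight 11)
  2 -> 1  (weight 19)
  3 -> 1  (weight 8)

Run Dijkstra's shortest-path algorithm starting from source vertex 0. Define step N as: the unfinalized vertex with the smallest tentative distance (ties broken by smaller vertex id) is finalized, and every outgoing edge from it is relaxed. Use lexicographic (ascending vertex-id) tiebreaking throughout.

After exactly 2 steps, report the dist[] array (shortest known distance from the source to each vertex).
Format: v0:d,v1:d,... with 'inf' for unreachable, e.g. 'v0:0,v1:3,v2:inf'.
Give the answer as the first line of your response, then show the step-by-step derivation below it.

v0:0,v1:3,v2:inf,v3:inf,v4:6

step 1: dist = v0:0,v1:3,v2:inf,v3:inf,v4:6
step 2: dist = v0:0,v1:3,v2:inf,v3:inf,v4:6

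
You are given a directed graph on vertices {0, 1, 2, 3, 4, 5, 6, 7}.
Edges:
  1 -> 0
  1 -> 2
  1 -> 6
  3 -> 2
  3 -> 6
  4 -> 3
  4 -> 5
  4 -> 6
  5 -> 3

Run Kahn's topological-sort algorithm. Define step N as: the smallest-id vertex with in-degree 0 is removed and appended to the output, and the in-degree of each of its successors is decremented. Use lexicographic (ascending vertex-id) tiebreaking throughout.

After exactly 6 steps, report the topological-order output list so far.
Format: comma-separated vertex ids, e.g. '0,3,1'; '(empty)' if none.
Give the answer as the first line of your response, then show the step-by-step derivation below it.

1,0,4,5,3,2

step 1: output 1; order=[1]; indeg=(0,0,1,2,0,1,2,0)
step 2: output 0; order=[1,0]; indeg=(0,0,1,2,0,1,2,0)
step 3: output 4; order=[1,0,4]; indeg=(0,0,1,1,0,0,1,0)
step 4: output 5; order=[1,0,4,5]; indeg=(0,0,1,0,0,0,1,0)
step 5: output 3; order=[1,0,4,5,3]; indeg=(0,0,0,0,0,0,0,0)
step 6: output 2; order=[1,0,4,5,3,2]; indeg=(0,0,0,0,0,0,0,0)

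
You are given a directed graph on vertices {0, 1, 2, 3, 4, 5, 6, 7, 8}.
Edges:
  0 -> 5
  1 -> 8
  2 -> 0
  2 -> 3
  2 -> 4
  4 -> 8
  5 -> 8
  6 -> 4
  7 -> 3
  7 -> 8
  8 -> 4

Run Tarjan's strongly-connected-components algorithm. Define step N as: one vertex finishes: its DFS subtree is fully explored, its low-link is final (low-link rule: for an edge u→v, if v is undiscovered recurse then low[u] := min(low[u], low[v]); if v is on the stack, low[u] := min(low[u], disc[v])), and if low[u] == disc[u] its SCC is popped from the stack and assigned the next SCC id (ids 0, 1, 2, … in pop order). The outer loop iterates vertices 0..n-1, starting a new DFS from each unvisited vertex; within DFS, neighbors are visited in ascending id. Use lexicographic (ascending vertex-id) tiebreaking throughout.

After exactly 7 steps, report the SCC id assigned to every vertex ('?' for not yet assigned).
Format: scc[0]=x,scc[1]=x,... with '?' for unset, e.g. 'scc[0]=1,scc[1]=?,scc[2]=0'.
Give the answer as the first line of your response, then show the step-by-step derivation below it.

scc[0]=2,scc[1]=3,scc[2]=5,scc[3]=4,scc[4]=0,scc[5]=1,scc[6]=?,scc[7]=?,scc[8]=0

step 1: low=(low[0]=0,low[1]=?,low[2]=?,low[3]=?,low[4]=2,low[5]=1,low[6]=?,low[7]=?,low[8]=2); scc=(scc[0]=?,scc[1]=?,scc[2]=?,scc[3]=?,scc[4]=?,scc[5]=?,scc[6]=?,scc[7]=?,scc[8]=?)
step 2: low=(low[0]=0,low[1]=?,low[2]=?,low[3]=?,low[4]=2,low[5]=1,low[6]=?,low[7]=?,low[8]=2); scc=(scc[0]=?,scc[1]=?,scc[2]=?,scc[3]=?,scc[4]=0,scc[5]=?,scc[6]=?,scc[7]=?,scc[8]=0)
step 3: low=(low[0]=0,low[1]=?,low[2]=?,low[3]=?,low[4]=2,low[5]=1,low[6]=?,low[7]=?,low[8]=2); scc=(scc[0]=?,scc[1]=?,scc[2]=?,scc[3]=?,scc[4]=0,scc[5]=1,scc[6]=?,scc[7]=?,scc[8]=0)
step 4: low=(low[0]=0,low[1]=?,low[2]=?,low[3]=?,low[4]=2,low[5]=1,low[6]=?,low[7]=?,low[8]=2); scc=(scc[0]=2,scc[1]=?,scc[2]=?,scc[3]=?,scc[4]=0,scc[5]=1,scc[6]=?,scc[7]=?,scc[8]=0)
step 5: low=(low[0]=0,low[1]=4,low[2]=?,low[3]=?,low[4]=2,low[5]=1,low[6]=?,low[7]=?,low[8]=2); scc=(scc[0]=2,scc[1]=3,scc[2]=?,scc[3]=?,scc[4]=0,scc[5]=1,scc[6]=?,scc[7]=?,scc[8]=0)
step 6: low=(low[0]=0,low[1]=4,low[2]=5,low[3]=6,low[4]=2,low[5]=1,low[6]=?,low[7]=?,low[8]=2); scc=(scc[0]=2,scc[1]=3,scc[2]=?,scc[3]=4,scc[4]=0,scc[5]=1,scc[6]=?,scc[7]=?,scc[8]=0)
step 7: low=(low[0]=0,low[1]=4,low[2]=5,low[3]=6,low[4]=2,low[5]=1,low[6]=?,low[7]=?,low[8]=2); scc=(scc[0]=2,scc[1]=3,scc[2]=5,scc[3]=4,scc[4]=0,scc[5]=1,scc[6]=?,scc[7]=?,scc[8]=0)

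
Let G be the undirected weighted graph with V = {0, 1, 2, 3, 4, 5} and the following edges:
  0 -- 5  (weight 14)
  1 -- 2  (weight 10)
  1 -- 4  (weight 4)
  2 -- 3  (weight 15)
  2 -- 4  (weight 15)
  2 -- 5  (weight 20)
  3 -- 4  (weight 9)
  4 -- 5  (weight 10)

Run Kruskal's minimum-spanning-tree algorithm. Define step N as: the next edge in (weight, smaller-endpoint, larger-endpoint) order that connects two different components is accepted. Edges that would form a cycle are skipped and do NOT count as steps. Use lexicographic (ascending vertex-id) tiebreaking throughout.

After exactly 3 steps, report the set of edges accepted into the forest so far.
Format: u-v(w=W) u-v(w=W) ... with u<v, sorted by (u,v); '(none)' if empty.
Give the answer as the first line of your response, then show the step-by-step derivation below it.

1-2(w=10) 1-4(w=4) 3-4(w=9)

step 1: add edge 1-4 (w=4); MST = {1-4(w=4)}
step 2: add edge 3-4 (w=9); MST = {1-4(w=4) 3-4(w=9)}
step 3: add edge 1-2 (w=10); MST = {1-2(w=10) 1-4(w=4) 3-4(w=9)}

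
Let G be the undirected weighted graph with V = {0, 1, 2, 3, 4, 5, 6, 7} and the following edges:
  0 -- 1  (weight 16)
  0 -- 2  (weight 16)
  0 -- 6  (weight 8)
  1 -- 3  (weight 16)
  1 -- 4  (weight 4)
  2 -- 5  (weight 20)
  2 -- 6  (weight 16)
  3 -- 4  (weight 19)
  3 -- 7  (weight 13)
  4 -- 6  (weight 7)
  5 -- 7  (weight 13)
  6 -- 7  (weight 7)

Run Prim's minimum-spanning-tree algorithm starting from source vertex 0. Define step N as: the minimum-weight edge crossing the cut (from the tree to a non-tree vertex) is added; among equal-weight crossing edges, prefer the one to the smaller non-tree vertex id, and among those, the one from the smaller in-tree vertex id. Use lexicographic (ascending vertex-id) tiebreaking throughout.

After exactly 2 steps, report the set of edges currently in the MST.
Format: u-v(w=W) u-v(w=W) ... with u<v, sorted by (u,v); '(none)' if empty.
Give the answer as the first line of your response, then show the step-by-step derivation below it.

0-6(w=8) 4-6(w=7)

step 1: add edge 0-6 (w=8); MST = {0-6(w=8)}
step 2: add edge 4-6 (w=7); MST = {0-6(w=8) 4-6(w=7)}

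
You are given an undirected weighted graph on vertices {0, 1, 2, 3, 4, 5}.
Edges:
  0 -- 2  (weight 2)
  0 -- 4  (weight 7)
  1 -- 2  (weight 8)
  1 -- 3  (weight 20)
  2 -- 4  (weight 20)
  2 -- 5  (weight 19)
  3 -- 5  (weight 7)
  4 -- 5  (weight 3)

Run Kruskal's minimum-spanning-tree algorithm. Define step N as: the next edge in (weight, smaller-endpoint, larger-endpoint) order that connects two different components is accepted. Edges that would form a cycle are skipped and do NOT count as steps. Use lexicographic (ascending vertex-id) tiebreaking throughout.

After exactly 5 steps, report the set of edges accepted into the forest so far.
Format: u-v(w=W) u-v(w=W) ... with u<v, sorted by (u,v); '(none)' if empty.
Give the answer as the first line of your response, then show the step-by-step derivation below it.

0-2(w=2) 0-4(w=7) 1-2(w=8) 3-5(w=7) 4-5(w=3)

step 1: add edge 0-2 (w=2); MST = {0-2(w=2)}
step 2: add edge 4-5 (w=3); MST = {0-2(w=2) 4-5(w=3)}
step 3: add edge 0-4 (w=7); MST = {0-2(w=2) 0-4(w=7) 4-5(w=3)}
step 4: add edge 3-5 (w=7); MST = {0-2(w=2) 0-4(w=7) 3-5(w=7) 4-5(w=3)}
step 5: add edge 1-2 (w=8); MST = {0-2(w=2) 0-4(w=7) 1-2(w=8) 3-5(w=7) 4-5(w=3)}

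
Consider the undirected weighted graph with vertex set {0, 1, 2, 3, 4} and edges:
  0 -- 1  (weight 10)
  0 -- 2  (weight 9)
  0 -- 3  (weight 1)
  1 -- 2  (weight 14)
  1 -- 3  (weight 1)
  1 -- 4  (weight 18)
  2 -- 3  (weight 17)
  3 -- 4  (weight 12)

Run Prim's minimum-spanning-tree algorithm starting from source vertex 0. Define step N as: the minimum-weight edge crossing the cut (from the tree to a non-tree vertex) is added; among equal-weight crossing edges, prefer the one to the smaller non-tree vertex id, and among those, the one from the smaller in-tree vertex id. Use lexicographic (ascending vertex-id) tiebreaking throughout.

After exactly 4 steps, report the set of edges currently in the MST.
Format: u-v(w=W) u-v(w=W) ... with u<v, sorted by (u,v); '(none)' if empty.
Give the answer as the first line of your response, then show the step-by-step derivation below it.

0-2(w=9) 0-3(w=1) 1-3(w=1) 3-4(w=12)

step 1: add edge 0-3 (w=1); MST = {0-3(w=1)}
step 2: add edge 1-3 (w=1); MST = {0-3(w=1) 1-3(w=1)}
step 3: add edge 0-2 (w=9); MST = {0-2(w=9) 0-3(w=1) 1-3(w=1)}
step 4: add edge 3-4 (w=12); MST = {0-2(w=9) 0-3(w=1) 1-3(w=1) 3-4(w=12)}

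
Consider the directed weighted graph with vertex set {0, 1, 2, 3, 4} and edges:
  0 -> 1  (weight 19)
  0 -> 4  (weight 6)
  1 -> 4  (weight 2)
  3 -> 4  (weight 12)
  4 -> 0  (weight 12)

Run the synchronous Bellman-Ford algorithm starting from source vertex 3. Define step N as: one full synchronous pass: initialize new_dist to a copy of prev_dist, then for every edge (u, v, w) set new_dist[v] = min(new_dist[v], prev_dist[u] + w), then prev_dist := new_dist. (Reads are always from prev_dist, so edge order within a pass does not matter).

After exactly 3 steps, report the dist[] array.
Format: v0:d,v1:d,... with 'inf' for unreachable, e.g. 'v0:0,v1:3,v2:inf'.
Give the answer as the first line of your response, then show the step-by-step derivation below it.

v0:24,v1:43,v2:inf,v3:0,v4:12

step 1: dist = v0:inf,v1:inf,v2:inf,v3:0,v4:12
step 2: dist = v0:24,v1:inf,v2:inf,v3:0,v4:12
step 3: dist = v0:24,v1:43,v2:inf,v3:0,v4:12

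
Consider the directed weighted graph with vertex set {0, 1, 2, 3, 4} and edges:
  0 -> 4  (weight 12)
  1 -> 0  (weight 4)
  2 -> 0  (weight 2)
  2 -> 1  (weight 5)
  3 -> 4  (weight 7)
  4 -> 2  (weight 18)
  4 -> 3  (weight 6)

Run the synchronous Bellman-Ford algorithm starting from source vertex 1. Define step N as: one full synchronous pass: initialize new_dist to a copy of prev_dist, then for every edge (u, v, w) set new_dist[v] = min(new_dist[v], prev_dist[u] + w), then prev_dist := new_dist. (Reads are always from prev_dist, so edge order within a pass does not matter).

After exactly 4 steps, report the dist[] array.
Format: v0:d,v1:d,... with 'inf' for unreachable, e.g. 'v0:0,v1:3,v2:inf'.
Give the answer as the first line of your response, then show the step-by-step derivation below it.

v0:4,v1:0,v2:34,v3:22,v4:16

step 1: dist = v0:4,v1:0,v2:inf,v3:inf,v4:inf
step 2: dist = v0:4,v1:0,v2:inf,v3:inf,v4:16
step 3: dist = v0:4,v1:0,v2:34,v3:22,v4:16
step 4: dist = v0:4,v1:0,v2:34,v3:22,v4:16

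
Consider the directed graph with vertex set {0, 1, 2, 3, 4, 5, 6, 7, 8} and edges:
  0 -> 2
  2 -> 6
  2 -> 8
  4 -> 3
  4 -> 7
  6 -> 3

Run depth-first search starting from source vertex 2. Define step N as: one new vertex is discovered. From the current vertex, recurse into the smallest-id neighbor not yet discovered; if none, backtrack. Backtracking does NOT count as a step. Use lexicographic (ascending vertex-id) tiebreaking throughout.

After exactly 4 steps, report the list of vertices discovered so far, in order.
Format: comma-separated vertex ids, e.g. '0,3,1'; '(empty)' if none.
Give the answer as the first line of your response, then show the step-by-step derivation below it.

2,6,3,8

step 1: discover 2; path=2; order=2
step 2: discover 6; path=2>6; order=2,6
step 3: discover 3; path=2>6>3; order=2,6,3
step 4: discover 8; path=2>8; order=2,6,3,8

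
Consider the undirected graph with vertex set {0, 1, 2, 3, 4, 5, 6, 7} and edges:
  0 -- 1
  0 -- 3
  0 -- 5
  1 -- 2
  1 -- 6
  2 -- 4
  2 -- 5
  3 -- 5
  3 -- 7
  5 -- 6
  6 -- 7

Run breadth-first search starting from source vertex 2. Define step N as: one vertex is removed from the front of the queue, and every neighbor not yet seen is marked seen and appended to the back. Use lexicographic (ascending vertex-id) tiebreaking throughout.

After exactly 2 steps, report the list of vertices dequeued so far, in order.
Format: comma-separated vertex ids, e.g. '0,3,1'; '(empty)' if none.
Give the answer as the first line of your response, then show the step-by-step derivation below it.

2,1

step 1: dequeue 2; queue=[1,4,5]; order=2
step 2: dequeue 1; queue=[4,5,0,6]; order=2,1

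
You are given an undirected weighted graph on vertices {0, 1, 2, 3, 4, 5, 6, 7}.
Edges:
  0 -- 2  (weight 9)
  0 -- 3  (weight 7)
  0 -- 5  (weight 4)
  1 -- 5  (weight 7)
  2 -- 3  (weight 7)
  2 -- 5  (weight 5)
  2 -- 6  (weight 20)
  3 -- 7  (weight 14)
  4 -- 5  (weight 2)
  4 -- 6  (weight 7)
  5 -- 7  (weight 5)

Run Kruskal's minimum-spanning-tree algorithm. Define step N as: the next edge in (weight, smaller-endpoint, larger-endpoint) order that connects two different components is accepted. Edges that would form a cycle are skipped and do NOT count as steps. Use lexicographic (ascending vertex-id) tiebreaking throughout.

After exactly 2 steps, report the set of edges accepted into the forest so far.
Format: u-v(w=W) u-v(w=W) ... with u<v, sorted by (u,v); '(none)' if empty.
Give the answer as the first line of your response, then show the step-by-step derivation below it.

0-5(w=4) 4-5(w=2)

step 1: add edge 4-5 (w=2); MST = {4-5(w=2)}
step 2: add edge 0-5 (w=4); MST = {0-5(w=4) 4-5(w=2)}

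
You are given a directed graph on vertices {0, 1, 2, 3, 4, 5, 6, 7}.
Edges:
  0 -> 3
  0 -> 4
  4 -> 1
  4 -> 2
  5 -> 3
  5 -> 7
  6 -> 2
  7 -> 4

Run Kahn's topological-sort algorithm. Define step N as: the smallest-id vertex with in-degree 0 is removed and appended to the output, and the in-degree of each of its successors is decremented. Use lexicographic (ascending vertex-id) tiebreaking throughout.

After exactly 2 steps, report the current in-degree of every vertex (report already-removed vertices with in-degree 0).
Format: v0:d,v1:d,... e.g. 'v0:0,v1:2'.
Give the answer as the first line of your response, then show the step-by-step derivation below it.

v0:0,v1:1,v2:2,v3:0,v4:1,v5:0,v6:0,v7:0

step 1: output 0; order=[0]; indeg=(0,1,2,1,1,0,0,1)
step 2: output 5; order=[0,5]; indeg=(0,1,2,0,1,0,0,0)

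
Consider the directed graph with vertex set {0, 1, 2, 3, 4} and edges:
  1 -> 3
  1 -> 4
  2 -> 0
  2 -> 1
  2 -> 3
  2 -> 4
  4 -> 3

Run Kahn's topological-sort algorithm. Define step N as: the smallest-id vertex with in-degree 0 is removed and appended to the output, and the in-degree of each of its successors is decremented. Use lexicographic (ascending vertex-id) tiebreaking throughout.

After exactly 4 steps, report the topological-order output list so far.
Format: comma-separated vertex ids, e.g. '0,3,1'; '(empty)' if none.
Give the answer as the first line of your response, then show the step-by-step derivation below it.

2,0,1,4

step 1: output 2; order=[2]; indeg=(0,0,0,2,1)
step 2: output 0; order=[2,0]; indeg=(0,0,0,2,1)
step 3: output 1; order=[2,0,1]; indeg=(0,0,0,1,0)
step 4: output 4; order=[2,0,1,4]; indeg=(0,0,0,0,0)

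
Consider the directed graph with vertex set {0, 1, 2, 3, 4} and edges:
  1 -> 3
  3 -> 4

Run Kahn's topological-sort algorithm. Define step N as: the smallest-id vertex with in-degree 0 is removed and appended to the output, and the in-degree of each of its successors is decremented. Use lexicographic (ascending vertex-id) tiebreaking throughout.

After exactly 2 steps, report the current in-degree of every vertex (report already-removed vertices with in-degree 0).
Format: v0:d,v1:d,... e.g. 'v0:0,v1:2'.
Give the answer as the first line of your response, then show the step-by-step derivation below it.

v0:0,v1:0,v2:0,v3:0,v4:1

step 1: output 0; order=[0]; indeg=(0,0,0,1,1)
step 2: output 1; order=[0,1]; indeg=(0,0,0,0,1)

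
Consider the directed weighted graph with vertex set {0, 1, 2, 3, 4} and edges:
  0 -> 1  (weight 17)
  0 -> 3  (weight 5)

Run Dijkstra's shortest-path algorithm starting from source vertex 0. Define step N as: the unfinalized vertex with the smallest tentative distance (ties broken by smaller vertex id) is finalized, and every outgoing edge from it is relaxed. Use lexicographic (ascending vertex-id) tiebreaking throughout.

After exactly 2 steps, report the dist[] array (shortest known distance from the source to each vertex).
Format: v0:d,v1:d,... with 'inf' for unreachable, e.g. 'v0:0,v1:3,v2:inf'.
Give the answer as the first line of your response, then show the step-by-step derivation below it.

v0:0,v1:17,v2:inf,v3:5,v4:inf

step 1: dist = v0:0,v1:17,v2:inf,v3:5,v4:inf
step 2: dist = v0:0,v1:17,v2:inf,v3:5,v4:inf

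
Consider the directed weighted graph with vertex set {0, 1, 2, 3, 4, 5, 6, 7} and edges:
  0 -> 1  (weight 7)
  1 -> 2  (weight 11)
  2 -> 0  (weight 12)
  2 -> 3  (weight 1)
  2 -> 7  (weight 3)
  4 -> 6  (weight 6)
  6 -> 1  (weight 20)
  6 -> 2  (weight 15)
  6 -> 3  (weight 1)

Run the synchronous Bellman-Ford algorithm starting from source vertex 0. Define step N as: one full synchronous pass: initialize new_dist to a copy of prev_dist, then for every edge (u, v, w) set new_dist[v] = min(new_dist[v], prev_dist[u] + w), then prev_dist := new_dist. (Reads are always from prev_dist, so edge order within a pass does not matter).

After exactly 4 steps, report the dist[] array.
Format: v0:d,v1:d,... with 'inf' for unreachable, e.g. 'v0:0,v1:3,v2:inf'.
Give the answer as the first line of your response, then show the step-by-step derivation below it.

v0:0,v1:7,v2:18,v3:19,v4:inf,v5:inf,v6:inf,v7:21

step 1: dist = v0:0,v1:7,v2:inf,v3:inf,v4:inf,v5:inf,v6:inf,v7:inf
step 2: dist = v0:0,v1:7,v2:18,v3:inf,v4:inf,v5:inf,v6:inf,v7:inf
step 3: dist = v0:0,v1:7,v2:18,v3:19,v4:inf,v5:inf,v6:inf,v7:21
step 4: dist = v0:0,v1:7,v2:18,v3:19,v4:inf,v5:inf,v6:inf,v7:21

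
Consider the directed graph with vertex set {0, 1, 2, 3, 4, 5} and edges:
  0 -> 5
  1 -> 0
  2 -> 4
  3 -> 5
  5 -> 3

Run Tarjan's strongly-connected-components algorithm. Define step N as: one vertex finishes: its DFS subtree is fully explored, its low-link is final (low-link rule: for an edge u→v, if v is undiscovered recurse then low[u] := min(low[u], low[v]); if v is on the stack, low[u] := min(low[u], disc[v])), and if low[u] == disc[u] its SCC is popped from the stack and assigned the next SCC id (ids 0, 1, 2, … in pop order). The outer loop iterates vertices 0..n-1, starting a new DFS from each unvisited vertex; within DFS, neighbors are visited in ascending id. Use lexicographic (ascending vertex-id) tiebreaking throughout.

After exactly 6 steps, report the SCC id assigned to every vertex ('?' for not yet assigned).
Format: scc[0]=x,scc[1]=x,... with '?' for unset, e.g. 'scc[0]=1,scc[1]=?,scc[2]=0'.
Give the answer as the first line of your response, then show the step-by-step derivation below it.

scc[0]=1,scc[1]=2,scc[2]=4,scc[3]=0,scc[4]=3,scc[5]=0

step 1: low=(low[0]=0,low[1]=?,low[2]=?,low[3]=1,low[4]=?,low[5]=1); scc=(scc[0]=?,scc[1]=?,scc[2]=?,scc[3]=?,scc[4]=?,scc[5]=?)
step 2: low=(low[0]=0,low[1]=?,low[2]=?,low[3]=1,low[4]=?,low[5]=1); scc=(scc[0]=?,scc[1]=?,scc[2]=?,scc[3]=0,scc[4]=?,scc[5]=0)
step 3: low=(low[0]=0,low[1]=?,low[2]=?,low[3]=1,low[4]=?,low[5]=1); scc=(scc[0]=1,scc[1]=?,scc[2]=?,scc[3]=0,scc[4]=?,scc[5]=0)
step 4: low=(low[0]=0,low[1]=3,low[2]=?,low[3]=1,low[4]=?,low[5]=1); scc=(scc[0]=1,scc[1]=2,scc[2]=?,scc[3]=0,scc[4]=?,scc[5]=0)
step 5: low=(low[0]=0,low[1]=3,low[2]=4,low[3]=1,low[4]=5,low[5]=1); scc=(scc[0]=1,scc[1]=2,scc[2]=?,scc[3]=0,scc[4]=3,scc[5]=0)
step 6: low=(low[0]=0,low[1]=3,low[2]=4,low[3]=1,low[4]=5,low[5]=1); scc=(scc[0]=1,scc[1]=2,scc[2]=4,scc[3]=0,scc[4]=3,scc[5]=0)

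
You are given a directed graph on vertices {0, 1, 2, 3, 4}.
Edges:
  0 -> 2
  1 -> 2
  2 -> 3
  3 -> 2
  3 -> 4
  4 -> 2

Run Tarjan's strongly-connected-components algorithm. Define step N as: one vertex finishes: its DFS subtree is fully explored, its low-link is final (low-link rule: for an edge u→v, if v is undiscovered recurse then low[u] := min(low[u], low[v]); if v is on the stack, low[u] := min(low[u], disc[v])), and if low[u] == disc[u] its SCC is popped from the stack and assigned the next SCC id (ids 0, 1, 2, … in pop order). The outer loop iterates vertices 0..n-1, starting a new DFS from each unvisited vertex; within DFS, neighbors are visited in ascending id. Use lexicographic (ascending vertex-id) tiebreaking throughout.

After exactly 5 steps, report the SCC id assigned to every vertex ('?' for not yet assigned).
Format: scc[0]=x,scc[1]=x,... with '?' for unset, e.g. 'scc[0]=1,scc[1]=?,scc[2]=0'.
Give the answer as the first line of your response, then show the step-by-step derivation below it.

scc[0]=1,scc[1]=2,scc[2]=0,scc[3]=0,scc[4]=0

step 1: low=(low[0]=0,low[1]=?,low[2]=1,low[3]=1,low[4]=1); scc=(scc[0]=?,scc[1]=?,scc[2]=?,scc[3]=?,scc[4]=?)
step 2: low=(low[0]=0,low[1]=?,low[2]=1,low[3]=1,low[4]=1); scc=(scc[0]=?,scc[1]=?,scc[2]=?,scc[3]=?,scc[4]=?)
step 3: low=(low[0]=0,low[1]=?,low[2]=1,low[3]=1,low[4]=1); scc=(scc[0]=?,scc[1]=?,scc[2]=0,scc[3]=0,scc[4]=0)
step 4: low=(low[0]=0,low[1]=?,low[2]=1,low[3]=1,low[4]=1); scc=(scc[0]=1,scc[1]=?,scc[2]=0,scc[3]=0,scc[4]=0)
step 5: low=(low[0]=0,low[1]=4,low[2]=1,low[3]=1,low[4]=1); scc=(scc[0]=1,scc[1]=2,scc[2]=0,scc[3]=0,scc[4]=0)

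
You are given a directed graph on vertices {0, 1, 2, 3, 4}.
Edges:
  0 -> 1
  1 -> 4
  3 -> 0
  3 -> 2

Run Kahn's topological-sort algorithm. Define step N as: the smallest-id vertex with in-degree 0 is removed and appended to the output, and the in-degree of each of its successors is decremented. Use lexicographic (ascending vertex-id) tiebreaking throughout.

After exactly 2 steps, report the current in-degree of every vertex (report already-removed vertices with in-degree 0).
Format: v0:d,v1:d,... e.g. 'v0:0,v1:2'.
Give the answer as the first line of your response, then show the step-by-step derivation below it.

v0:0,v1:0,v2:0,v3:0,v4:1

step 1: output 3; order=[3]; indeg=(0,1,0,0,1)
step 2: output 0; order=[3,0]; indeg=(0,0,0,0,1)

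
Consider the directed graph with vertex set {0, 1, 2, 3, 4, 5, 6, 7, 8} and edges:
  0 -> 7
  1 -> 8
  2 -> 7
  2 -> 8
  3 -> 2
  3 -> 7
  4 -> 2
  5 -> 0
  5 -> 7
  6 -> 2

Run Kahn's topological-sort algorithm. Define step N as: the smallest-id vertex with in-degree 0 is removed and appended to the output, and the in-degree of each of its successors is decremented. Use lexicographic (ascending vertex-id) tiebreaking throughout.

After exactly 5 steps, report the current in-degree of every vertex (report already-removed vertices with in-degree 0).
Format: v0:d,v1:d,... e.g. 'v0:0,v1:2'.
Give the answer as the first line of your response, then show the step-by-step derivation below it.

v0:0,v1:0,v2:1,v3:0,v4:0,v5:0,v6:0,v7:1,v8:1

step 1: output 1; order=[1]; indeg=(1,0,3,0,0,0,0,4,1)
step 2: output 3; order=[1,3]; indeg=(1,0,2,0,0,0,0,3,1)
step 3: output 4; order=[1,3,4]; indeg=(1,0,1,0,0,0,0,3,1)
step 4: output 5; order=[1,3,4,5]; indeg=(0,0,1,0,0,0,0,2,1)
step 5: output 0; order=[1,3,4,5,0]; indeg=(0,0,1,0,0,0,0,1,1)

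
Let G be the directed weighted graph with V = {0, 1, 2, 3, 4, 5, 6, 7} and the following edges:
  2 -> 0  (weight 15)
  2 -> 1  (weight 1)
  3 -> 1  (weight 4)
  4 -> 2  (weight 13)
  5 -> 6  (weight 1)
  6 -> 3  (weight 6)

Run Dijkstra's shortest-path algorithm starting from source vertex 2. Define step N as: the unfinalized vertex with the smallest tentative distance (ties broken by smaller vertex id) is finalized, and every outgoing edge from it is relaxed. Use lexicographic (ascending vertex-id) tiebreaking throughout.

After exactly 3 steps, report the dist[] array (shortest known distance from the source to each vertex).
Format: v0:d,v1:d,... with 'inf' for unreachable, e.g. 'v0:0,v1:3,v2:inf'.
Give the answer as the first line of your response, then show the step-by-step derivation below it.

v0:15,v1:1,v2:0,v3:inf,v4:inf,v5:inf,v6:inf,v7:inf

step 1: dist = v0:15,v1:1,v2:0,v3:inf,v4:inf,v5:inf,v6:inf,v7:inf
step 2: dist = v0:15,v1:1,v2:0,v3:inf,v4:inf,v5:inf,v6:inf,v7:inf
step 3: dist = v0:15,v1:1,v2:0,v3:inf,v4:inf,v5:inf,v6:inf,v7:inf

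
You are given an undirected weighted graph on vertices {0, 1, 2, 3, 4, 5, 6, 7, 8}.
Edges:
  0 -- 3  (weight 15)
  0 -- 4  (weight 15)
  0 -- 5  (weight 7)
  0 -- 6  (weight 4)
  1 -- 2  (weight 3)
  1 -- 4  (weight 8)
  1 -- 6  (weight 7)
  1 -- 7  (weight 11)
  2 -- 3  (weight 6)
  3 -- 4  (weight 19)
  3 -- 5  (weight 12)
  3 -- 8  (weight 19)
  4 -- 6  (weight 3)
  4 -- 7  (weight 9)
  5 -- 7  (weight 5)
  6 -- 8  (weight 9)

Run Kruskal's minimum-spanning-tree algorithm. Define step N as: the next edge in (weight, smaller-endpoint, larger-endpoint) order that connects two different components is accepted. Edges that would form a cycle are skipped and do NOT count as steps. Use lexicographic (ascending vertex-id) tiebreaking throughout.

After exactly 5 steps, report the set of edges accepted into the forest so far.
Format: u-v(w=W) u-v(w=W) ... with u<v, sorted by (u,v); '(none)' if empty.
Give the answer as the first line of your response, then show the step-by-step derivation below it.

0-6(w=4) 1-2(w=3) 2-3(w=6) 4-6(w=3) 5-7(w=5)

step 1: add edge 1-2 (w=3); MST = {1-2(w=3)}
step 2: add edge 4-6 (w=3); MST = {1-2(w=3) 4-6(w=3)}
step 3: add edge 0-6 (w=4); MST = {0-6(w=4) 1-2(w=3) 4-6(w=3)}
step 4: add edge 5-7 (w=5); MST = {0-6(w=4) 1-2(w=3) 4-6(w=3) 5-7(w=5)}
step 5: add edge 2-3 (w=6); MST = {0-6(w=4) 1-2(w=3) 2-3(w=6) 4-6(w=3) 5-7(w=5)}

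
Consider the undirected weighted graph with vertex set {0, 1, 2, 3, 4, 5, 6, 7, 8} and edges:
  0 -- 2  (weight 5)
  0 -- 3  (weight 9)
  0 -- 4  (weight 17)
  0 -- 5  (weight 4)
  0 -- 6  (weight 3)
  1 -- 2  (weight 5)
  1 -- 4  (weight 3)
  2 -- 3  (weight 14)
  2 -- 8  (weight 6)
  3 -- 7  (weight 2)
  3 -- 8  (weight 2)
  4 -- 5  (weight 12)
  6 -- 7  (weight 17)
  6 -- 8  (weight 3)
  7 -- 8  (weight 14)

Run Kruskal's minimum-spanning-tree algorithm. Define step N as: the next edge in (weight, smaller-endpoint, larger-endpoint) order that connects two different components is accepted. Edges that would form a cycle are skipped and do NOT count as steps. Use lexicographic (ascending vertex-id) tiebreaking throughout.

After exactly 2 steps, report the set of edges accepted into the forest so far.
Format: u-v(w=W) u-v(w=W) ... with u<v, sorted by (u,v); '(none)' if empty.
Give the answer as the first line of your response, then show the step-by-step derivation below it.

3-7(w=2) 3-8(w=2)

step 1: add edge 3-7 (w=2); MST = {3-7(w=2)}
step 2: add edge 3-8 (w=2); MST = {3-7(w=2) 3-8(w=2)}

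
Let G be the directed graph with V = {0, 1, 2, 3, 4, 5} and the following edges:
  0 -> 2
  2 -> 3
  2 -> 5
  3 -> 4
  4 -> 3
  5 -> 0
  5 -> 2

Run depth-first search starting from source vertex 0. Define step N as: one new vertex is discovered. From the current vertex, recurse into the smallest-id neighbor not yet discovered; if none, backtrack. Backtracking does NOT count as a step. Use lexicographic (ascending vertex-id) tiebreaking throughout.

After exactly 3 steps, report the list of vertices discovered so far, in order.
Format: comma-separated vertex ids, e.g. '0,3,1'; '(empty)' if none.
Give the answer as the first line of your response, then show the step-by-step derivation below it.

0,2,3

step 1: discover 0; path=0; order=0
step 2: discover 2; path=0>2; order=0,2
step 3: discover 3; path=0>2>3; order=0,2,3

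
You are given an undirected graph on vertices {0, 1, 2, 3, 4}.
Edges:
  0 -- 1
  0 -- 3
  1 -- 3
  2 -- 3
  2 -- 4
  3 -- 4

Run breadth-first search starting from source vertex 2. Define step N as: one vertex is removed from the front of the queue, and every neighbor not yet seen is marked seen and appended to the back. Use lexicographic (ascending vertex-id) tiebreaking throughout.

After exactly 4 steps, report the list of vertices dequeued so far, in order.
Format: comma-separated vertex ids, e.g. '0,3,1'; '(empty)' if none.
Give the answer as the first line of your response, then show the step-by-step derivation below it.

2,3,4,0

step 1: dequeue 2; queue=[3,4]; order=2
step 2: dequeue 3; queue=[4,0,1]; order=2,3
step 3: dequeue 4; queue=[0,1]; order=2,3,4
step 4: dequeue 0; queue=[1]; order=2,3,4,0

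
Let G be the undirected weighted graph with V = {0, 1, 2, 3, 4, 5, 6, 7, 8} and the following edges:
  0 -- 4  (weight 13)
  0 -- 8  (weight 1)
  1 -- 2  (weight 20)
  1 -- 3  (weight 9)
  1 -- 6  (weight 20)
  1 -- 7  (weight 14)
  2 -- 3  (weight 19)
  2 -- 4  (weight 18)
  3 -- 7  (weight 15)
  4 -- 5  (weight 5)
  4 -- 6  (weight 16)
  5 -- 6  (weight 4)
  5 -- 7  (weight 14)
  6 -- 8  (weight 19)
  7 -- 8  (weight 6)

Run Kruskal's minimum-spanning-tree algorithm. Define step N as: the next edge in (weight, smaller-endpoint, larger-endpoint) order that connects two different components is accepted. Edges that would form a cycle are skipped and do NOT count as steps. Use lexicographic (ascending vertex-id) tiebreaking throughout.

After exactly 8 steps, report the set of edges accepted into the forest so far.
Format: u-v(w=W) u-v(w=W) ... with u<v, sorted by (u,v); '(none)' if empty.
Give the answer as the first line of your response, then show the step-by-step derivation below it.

0-4(w=13) 0-8(w=1) 1-3(w=9) 1-7(w=14) 2-4(w=18) 4-5(w=5) 5-6(w=4) 7-8(w=6)

step 1: add edge 0-8 (w=1); MST = {0-8(w=1)}
step 2: add edge 5-6 (w=4); MST = {0-8(w=1) 5-6(w=4)}
step 3: add edge 4-5 (w=5); MST = {0-8(w=1) 4-5(w=5) 5-6(w=4)}
step 4: add edge 7-8 (w=6); MST = {0-8(w=1) 4-5(w=5) 5-6(w=4) 7-8(w=6)}
step 5: add edge 1-3 (w=9); MST = {0-8(w=1) 1-3(w=9) 4-5(w=5) 5-6(w=4) 7-8(w=6)}
step 6: add edge 0-4 (w=13); MST = {0-4(w=13) 0-8(w=1) 1-3(w=9) 4-5(w=5) 5-6(w=4) 7-8(w=6)}
step 7: add edge 1-7 (w=14); MST = {0-4(w=13) 0-8(w=1) 1-3(w=9) 1-7(w=14) 4-5(w=5) 5-6(w=4) 7-8(w=6)}
step 8: add edge 2-4 (w=18); MST = {0-4(w=13) 0-8(w=1) 1-3(w=9) 1-7(w=14) 2-4(w=18) 4-5(w=5) 5-6(w=4) 7-8(w=6)}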